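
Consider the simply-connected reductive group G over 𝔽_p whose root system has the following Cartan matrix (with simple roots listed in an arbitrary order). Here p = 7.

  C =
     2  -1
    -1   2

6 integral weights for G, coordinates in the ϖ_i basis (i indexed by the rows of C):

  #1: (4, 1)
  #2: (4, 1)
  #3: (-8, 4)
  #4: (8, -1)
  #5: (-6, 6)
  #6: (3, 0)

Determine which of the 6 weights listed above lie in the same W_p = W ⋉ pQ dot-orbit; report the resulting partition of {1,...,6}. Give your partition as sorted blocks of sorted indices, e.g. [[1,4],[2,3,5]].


C ↔ A_2 under row/col permutation; |W(A_2)| = 6.

Ā_7 reps of the 6 weights (A_2, coords as presented):

  1: (5, 2);  2: (5, 2);  3: (5, 2);  4: (5, 2);  5: (5, 2);  6: (4, 1)

Linkage partition of the 6 weights (2 classes, p=7):

[[1, 2, 3, 4, 5], [6]]


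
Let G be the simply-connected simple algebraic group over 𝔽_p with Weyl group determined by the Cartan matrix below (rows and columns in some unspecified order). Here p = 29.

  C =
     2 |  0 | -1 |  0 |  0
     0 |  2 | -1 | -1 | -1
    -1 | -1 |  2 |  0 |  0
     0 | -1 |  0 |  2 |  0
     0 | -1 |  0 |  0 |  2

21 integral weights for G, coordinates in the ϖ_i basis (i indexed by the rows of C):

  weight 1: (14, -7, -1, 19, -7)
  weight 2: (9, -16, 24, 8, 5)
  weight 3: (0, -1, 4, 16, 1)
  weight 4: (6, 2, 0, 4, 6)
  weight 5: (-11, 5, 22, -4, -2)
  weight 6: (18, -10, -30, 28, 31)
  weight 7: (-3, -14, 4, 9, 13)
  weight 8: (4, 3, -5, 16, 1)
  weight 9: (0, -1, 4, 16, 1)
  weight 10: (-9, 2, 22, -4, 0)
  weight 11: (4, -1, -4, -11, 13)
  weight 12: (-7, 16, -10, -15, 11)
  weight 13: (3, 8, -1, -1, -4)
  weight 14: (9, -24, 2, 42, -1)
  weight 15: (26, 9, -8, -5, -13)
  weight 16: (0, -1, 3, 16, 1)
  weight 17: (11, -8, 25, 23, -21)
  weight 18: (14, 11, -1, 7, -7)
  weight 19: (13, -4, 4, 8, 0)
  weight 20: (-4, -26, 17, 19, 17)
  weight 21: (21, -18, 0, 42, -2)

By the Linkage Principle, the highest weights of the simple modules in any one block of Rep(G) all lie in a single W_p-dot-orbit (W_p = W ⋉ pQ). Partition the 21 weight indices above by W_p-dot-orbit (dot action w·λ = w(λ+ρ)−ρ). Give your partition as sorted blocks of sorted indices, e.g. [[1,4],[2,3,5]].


Type D_5, rank 5, |W|=1920; reorder rows/cols to standard.

Each λ_j+ρ reduced to Ā_29; 5-tuples below use C's row order:

  [1] (3, 6, 6, 2, 0) · [2] (4, 6, 0, 0, 3) · [3] (1, 0, 4, 17, 2) · [4] (7, 3, 1, 5, 7) · [5] (8, 0, 2, 3, 1) · [6] (4, 6, 0, 0, 3) · [7] (8, 0, 2, 3, 1) · [8] (1, 0, 4, 17, 2) · [9] (1, 0, 4, 17, 2) · [10] (8, 0, 2, 3, 1) · [11] (8, 0, 2, 3, 1) · [12] (3, 6, 6, 2, 0) · [13] (4, 6, 0, 0, 3) · [14] (4, 6, 0, 0, 3) · [15] (14, 1, 2, 6, 2) · [16] (1, 0, 4, 17, 2) · [17] (14, 1, 2, 6, 2) · [18] (3, 6, 6, 2, 0) · [19] (14, 1, 2, 6, 2) · [20] (7, 3, 1, 5, 7) · [21] (14, 1, 2, 6, 2)

These 21 weights hit 6 W_29-dot-orbits; sizes (3, 4, 4, 2, 4, 4):

[[1, 12, 18], [2, 6, 13, 14], [3, 8, 9, 16], [4, 20], [5, 7, 10, 11], [15, 17, 19, 21]]


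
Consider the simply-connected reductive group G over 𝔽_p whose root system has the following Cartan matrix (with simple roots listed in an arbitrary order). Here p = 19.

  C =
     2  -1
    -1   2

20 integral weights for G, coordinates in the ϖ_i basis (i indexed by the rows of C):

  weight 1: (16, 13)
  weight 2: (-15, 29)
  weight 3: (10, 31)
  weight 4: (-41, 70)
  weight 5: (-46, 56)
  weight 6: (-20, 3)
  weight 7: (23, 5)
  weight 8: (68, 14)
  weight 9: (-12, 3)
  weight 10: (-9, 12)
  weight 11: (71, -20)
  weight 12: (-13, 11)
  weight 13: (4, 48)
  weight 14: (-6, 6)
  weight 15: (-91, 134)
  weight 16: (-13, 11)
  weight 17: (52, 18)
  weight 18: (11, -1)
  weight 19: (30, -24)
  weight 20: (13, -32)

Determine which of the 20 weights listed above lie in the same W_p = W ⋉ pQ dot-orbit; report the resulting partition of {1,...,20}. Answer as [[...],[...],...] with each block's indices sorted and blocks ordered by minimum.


Dynkin diagram of C (from the 2 off-diagonal −1 entries): A_2.

Each λ_j+ρ reduced to Ā_19; 2-tuples below use C's row order:

  λ_1 → (5, 2) · λ_2 → (3, 5) · λ_3 → (8, 5) · λ_4 → (5, 2) · λ_5 → (12, 0) · λ_6 → (4, 15) · λ_7 → (8, 5) · λ_8 → (4, 7) · λ_9 → (4, 7) · λ_10 → (8, 5) · λ_11 → (4, 15) · λ_12 → (12, 0) · λ_13 → (3, 5) · λ_14 → (5, 2) · λ_15 → (5, 2) · λ_16 → (12, 0) · λ_17 → (4, 15) · λ_18 → (12, 0) · λ_19 → (4, 7) · λ_20 → (5, 2)

These 20 weights hit 6 W_19-dot-orbits; sizes (5, 2, 3, 4, 3, 3):

[[1, 4, 14, 15, 20], [2, 13], [3, 7, 10], [5, 12, 16, 18], [6, 11, 17], [8, 9, 19]]


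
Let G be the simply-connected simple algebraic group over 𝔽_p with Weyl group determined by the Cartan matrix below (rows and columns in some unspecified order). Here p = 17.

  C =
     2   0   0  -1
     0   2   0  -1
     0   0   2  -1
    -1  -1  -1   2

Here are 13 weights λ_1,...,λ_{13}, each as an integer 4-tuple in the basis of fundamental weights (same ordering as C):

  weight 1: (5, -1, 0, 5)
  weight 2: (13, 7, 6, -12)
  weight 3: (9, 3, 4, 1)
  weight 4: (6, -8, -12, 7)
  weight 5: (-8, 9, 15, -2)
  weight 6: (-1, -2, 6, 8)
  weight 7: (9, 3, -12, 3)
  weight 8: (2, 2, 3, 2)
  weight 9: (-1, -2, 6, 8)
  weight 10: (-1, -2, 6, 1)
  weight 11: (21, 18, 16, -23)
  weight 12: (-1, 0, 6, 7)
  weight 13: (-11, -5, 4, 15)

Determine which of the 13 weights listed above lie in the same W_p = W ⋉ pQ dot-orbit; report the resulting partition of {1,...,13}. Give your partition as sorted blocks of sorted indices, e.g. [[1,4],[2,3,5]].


Dynkin diagram of C (from the 6 off-diagonal −1 entries): D_4.

Each λ_j+ρ reduced to Ā_17; 4-tuples below use C's row order:

  1: (6, 0, 1, 4);  2: (3, 3, 4, 3);  3: (6, 0, 1, 4);  4: (3, 3, 1, 4);  5: (0, 1, 7, 1);  6: (0, 1, 7, 1);  7: (3, 3, 4, 3);  8: (3, 3, 4, 3);  9: (0, 1, 7, 1);  10: (0, 1, 7, 1);  11: (3, 0, 2, 0);  12: (0, 1, 7, 1);  13: (6, 0, 1, 4)

Partition of {1..13} into 5 W_17-dot-orbits:

[[1, 3, 13], [2, 7, 8], [4], [5, 6, 9, 10, 12], [11]]


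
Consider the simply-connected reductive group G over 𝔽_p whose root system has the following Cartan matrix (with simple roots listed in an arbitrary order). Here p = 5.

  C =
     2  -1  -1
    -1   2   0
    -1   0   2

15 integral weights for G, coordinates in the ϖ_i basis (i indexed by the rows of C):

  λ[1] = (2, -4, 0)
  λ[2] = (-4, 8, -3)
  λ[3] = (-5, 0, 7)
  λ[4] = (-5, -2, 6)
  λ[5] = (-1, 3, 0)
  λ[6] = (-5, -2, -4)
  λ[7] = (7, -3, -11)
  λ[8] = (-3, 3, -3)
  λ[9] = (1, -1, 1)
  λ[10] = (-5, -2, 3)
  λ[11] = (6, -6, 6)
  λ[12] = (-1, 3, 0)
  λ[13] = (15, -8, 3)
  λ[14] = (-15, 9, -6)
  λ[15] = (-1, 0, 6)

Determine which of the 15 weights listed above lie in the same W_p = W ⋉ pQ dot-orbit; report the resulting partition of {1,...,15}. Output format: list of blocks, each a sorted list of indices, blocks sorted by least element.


Dynkin diagram of C (from the 4 off-diagonal −1 entries): A_3.

Each λ_j+ρ reduced to Ā_5; 3-tuples below use C's row order:

  1: (0, 3, 1) · 2: (1, 0, 1) · 3: (1, 0, 1) · 4: (1, 2, 0) · 5: (0, 4, 1) · 6: (2, 0, 2) · 7: (1, 2, 0) · 8: (2, 0, 2) · 9: (2, 0, 2) · 10: (0, 4, 1) · 11: (2, 0, 2) · 12: (0, 4, 1) · 13: (1, 0, 1) · 14: (0, 4, 1) · 15: (2, 0, 2)

Partition of {1..15} into 5 W_5-dot-orbits:

[[1], [2, 3, 13], [4, 7], [5, 10, 12, 14], [6, 8, 9, 11, 15]]


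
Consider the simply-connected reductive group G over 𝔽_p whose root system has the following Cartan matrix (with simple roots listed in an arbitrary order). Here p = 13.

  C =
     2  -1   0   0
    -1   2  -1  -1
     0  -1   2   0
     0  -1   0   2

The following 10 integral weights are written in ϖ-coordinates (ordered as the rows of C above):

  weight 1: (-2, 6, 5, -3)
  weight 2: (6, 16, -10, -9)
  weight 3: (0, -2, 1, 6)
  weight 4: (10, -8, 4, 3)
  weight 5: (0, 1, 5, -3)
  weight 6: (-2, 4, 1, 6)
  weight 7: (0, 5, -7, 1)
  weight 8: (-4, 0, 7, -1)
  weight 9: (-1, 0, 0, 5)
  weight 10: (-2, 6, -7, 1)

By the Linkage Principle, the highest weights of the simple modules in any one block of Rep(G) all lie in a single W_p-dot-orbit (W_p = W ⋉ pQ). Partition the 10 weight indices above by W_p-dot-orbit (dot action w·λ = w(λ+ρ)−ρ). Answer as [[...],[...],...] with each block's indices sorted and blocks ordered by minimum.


Dynkin diagram of C (from the 6 off-diagonal −1 entries): D_4.

λ_j+ρ reflected into Ā_13 (⟨·,θ^∨⟩≤13); 4-tuples as given:

  1: (1, 0, 6, 2);  2: (4, 2, 2, 3);  3: (0, 1, 1, 6);  4: (4, 2, 2, 3);  5: (1, 0, 6, 2);  6: (0, 1, 1, 6);  7: (1, 0, 6, 2);  8: (1, 0, 6, 2);  9: (0, 1, 1, 6);  10: (1, 0, 6, 2)

Partition of {1..10} into 3 W_13-dot-orbits:

[[1, 5, 7, 8, 10], [2, 4], [3, 6, 9]]


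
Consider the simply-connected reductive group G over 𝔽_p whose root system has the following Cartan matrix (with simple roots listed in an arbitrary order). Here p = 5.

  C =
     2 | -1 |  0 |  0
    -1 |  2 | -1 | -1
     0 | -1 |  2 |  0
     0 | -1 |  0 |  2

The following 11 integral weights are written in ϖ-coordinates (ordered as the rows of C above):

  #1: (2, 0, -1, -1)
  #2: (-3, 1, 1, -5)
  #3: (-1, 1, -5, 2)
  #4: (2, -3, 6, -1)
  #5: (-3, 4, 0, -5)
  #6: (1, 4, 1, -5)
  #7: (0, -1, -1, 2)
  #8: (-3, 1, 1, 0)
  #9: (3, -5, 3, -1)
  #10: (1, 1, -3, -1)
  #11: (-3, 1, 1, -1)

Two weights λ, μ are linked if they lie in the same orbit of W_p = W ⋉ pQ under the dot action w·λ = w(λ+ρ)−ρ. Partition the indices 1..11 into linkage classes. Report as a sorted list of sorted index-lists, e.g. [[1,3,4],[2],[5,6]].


Cartan matrix: type D_4 (|W|=192); un-permuting the 4 rows.

λ_j+ρ reflected into Ā_5 (⟨·,θ^∨⟩≤5); 4-tuples as given:

  λ_1+ρ ↦ (3, 1, 0, 0) · λ_2+ρ ↦ (2, 0, 2, 0) · λ_3+ρ ↦ (2, 0, 2, 1) · λ_4+ρ ↦ (2, 0, 2, 1) · λ_5+ρ ↦ (1, 0, 0, 3) · λ_6+ρ ↦ (2, 0, 2, 0) · λ_7+ρ ↦ (1, 0, 0, 3) · λ_8+ρ ↦ (2, 0, 2, 1) · λ_9+ρ ↦ (0, 0, 0, 4) · λ_10+ρ ↦ (2, 0, 2, 0) · λ_11+ρ ↦ (2, 0, 2, 0)

Linkage partition of the 11 weights (5 classes, p=5):

[[1], [2, 6, 10, 11], [3, 4, 8], [5, 7], [9]]


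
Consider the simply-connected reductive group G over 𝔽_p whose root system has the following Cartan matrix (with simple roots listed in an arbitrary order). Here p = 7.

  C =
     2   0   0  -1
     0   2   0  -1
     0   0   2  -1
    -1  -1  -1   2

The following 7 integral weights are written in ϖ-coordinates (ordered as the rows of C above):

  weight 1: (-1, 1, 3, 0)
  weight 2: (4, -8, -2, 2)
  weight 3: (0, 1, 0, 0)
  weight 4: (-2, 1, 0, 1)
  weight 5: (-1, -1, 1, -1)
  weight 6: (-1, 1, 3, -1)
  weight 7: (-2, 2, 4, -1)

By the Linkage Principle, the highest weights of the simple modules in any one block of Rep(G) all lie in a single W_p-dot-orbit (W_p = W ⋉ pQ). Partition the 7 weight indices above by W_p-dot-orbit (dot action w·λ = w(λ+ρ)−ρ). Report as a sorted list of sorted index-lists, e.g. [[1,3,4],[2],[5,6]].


Cartan matrix: type D_4 (|W|=192); un-permuting the 4 rows.

Each λ_j+ρ reduced to Ā_7; 4-tuples below use C's row order:

  1: (0, 2, 4, 0) · 2: (0, 2, 4, 0) · 3: (1, 2, 1, 1) · 4: (1, 2, 1, 1) · 5: (0, 0, 2, 0) · 6: (0, 2, 4, 0) · 7: (0, 2, 4, 0)

3 distinct reps among the 7 weights ⇒ 3 W_7-linkage classes:

[[1, 2, 6, 7], [3, 4], [5]]


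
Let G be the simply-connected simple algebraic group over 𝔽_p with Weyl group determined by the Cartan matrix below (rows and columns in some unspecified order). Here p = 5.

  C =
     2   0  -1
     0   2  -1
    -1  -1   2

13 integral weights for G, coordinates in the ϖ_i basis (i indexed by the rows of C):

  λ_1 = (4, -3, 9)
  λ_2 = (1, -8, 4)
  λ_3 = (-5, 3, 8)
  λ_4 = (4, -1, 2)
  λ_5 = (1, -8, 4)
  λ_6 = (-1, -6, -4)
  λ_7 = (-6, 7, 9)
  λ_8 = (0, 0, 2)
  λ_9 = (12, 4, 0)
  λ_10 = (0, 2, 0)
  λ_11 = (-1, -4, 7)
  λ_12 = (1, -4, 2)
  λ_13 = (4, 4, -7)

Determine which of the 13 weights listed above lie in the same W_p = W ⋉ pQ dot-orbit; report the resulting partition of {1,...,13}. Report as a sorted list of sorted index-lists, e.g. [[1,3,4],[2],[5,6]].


A_3 Cartan matrix, 3 simple roots permuted; ρ=(1,1,1).

λ_j+ρ reflected into Ā_5 (⟨·,θ^∨⟩≤5); 3-tuples as given:

  [1] (3, 0, 2)
  [2] (2, 3, 0)
  [3] (1, 1, 3)
  [4] (2, 3, 0)
  [5] (2, 3, 0)
  [6] (2, 3, 0)
  [7] (3, 0, 2)
  [8] (1, 1, 3)
  [9] (1, 1, 3)
  [10] (1, 3, 1)
  [11] (3, 0, 2)
  [12] (2, 3, 0)
  [13] (0, 0, 4)

These 13 weights hit 5 W_5-dot-orbits; sizes (3, 5, 3, 1, 1):

[[1, 7, 11], [2, 4, 5, 6, 12], [3, 8, 9], [10], [13]]


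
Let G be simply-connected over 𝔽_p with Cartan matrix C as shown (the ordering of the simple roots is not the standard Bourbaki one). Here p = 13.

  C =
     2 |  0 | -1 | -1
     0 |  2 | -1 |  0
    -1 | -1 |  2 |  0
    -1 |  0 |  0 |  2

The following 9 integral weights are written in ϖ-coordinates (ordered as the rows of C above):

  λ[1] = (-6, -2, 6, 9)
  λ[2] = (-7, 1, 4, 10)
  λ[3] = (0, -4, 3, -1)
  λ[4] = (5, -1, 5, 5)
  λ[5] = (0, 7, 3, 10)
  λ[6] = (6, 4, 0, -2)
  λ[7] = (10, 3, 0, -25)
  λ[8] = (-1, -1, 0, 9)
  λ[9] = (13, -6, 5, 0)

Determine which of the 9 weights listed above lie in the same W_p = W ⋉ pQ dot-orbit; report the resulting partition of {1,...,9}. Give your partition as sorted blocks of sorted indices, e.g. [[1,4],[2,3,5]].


Type A_4, rank 4, |W|=120; reorder rows/cols to standard.

W_13-reps of the 9 weights in Ā_13 (same 4-coord order as C):

  λ_1 → (5, 1, 1, 5)
  λ_2 → (5, 1, 1, 5)
  λ_3 → (1, 3, 1, 0)
  λ_4 → (6, 5, 1, 1)
  λ_5 → (1, 3, 1, 0)
  λ_6 → (6, 5, 1, 1)
  λ_7 → (1, 3, 1, 0)
  λ_8 → (0, 0, 1, 10)
  λ_9 → (5, 1, 1, 5)

Partition of {1..9} into 4 W_13-dot-orbits:

[[1, 2, 9], [3, 5, 7], [4, 6], [8]]


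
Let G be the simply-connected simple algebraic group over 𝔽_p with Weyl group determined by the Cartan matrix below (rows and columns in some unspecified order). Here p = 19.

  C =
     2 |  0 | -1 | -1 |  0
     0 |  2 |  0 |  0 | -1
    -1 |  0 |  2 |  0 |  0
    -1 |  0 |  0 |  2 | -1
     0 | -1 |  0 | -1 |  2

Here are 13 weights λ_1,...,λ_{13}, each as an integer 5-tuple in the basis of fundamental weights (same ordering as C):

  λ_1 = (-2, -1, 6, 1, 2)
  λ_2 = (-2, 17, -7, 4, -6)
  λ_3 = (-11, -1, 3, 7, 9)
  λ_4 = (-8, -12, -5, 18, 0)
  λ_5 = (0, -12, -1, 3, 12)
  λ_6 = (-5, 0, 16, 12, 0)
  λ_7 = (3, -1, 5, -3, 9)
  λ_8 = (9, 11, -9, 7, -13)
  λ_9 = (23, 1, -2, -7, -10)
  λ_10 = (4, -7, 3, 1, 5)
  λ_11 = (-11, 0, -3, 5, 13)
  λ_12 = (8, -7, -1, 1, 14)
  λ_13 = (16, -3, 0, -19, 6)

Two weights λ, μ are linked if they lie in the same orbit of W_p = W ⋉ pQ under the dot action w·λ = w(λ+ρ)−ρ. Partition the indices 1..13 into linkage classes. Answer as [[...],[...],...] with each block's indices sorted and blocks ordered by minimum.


Type A_5, rank 5, |W|=720; reorder rows/cols to standard.

Folding the 13 weights λ_j+ρ into Ā_19 (reps in the given 5-coord order):

    1: (1, 0, 6, 1, 3)
    2: (1, 11, 0, 4, 2)
    3: (2, 0, 6, 2, 8)
    4: (2, 0, 6, 2, 8)
    5: (1, 11, 0, 4, 2)
    6: (4, 1, 4, 2, 7)
    7: (2, 0, 6, 2, 8)
    8: (2, 0, 6, 2, 8)
    9: (4, 1, 4, 2, 7)
    10: (5, 6, 4, 2, 0)
    11: (4, 1, 4, 2, 7)
    12: (2, 0, 6, 2, 8)
    13: (1, 11, 0, 4, 2)

Linkage partition of the 13 weights (5 classes, p=19):

[[1], [2, 5, 13], [3, 4, 7, 8, 12], [6, 9, 11], [10]]


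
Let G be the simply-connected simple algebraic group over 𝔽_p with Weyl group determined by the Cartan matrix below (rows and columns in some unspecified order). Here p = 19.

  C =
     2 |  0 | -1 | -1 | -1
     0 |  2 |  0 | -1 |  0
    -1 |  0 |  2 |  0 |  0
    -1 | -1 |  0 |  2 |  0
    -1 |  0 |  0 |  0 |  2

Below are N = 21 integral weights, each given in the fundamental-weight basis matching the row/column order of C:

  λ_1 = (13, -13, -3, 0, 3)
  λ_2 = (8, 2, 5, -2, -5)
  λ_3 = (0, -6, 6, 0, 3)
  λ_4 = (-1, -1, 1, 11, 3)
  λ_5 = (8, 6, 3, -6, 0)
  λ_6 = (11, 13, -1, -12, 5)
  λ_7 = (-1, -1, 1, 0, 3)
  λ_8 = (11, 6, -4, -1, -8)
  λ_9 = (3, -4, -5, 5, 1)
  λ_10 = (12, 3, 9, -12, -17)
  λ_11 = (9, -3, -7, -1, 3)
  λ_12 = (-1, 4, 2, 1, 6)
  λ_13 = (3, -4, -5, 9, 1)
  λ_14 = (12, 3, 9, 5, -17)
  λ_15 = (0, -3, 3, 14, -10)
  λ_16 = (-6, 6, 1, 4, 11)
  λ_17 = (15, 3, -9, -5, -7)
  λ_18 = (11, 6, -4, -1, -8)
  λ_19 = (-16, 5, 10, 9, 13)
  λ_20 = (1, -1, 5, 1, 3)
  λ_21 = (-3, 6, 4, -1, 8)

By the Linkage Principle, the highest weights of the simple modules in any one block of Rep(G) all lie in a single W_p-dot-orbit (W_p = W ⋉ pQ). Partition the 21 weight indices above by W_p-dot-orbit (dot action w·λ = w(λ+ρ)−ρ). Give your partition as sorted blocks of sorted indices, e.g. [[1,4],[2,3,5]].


Type D_5, rank 5, |W|=1920; reorder rows/cols to standard.

W_19-reps of the 21 weights in Ā_19 (same 5-coord order as C):

    λ_1+ρ ↦ (0, 0, 2, 1, 4)
    λ_2+ρ ↦ (2, 0, 6, 2, 4)
    λ_3+ρ ↦ (3, 1, 4, 1, 1)
    λ_4+ρ ↦ (0, 0, 2, 1, 4)
    λ_5+ρ ↦ (3, 1, 4, 1, 1)
    λ_6+ρ ↦ (0, 0, 2, 1, 4)
    λ_7+ρ ↦ (0, 0, 2, 1, 4)
    λ_8+ρ ↦ (0, 5, 3, 2, 7)
    λ_9+ρ ↦ (0, 3, 4, 3, 2)
    λ_10+ρ ↦ (0, 3, 4, 3, 2)
    λ_11+ρ ↦ (2, 0, 6, 2, 4)
    λ_12+ρ ↦ (0, 5, 3, 2, 7)
    λ_13+ρ ↦ (0, 3, 4, 3, 2)
    λ_14+ρ ↦ (0, 3, 4, 3, 2)
    λ_15+ρ ↦ (3, 1, 4, 1, 1)
    λ_16+ρ ↦ (0, 5, 3, 2, 7)
    λ_17+ρ ↦ (2, 0, 6, 2, 4)
    λ_18+ρ ↦ (0, 5, 3, 2, 7)
    λ_19+ρ ↦ (3, 1, 4, 1, 1)
    λ_20+ρ ↦ (2, 0, 6, 2, 4)
    λ_21+ρ ↦ (0, 5, 3, 2, 7)

These 21 weights hit 5 W_19-dot-orbits; sizes (4, 4, 4, 5, 4):

[[1, 4, 6, 7], [2, 11, 17, 20], [3, 5, 15, 19], [8, 12, 16, 18, 21], [9, 10, 13, 14]]


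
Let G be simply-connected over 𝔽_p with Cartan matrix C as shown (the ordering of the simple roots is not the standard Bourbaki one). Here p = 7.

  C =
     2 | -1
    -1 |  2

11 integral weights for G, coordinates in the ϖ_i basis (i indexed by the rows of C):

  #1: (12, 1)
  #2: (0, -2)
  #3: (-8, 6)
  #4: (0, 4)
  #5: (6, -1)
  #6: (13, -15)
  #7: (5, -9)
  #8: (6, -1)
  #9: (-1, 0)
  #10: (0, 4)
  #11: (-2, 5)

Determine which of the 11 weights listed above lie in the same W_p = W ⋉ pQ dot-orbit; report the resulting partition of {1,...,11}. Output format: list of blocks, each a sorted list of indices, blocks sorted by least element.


A_2 Cartan matrix, 2 simple roots permuted; ρ=(1,1).

Alcove-folded reps (p=7, 11 weights, presented ϖ-order):

  λ_1 → (1, 5) · λ_2 → (0, 1) · λ_3 → (7, 0) · λ_4 → (1, 5) · λ_5 → (7, 0) · λ_6 → (7, 0) · λ_7 → (1, 5) · λ_8 → (7, 0) · λ_9 → (0, 1) · λ_10 → (1, 5) · λ_11 → (1, 5)

These 11 weights hit 3 W_7-dot-orbits; sizes (5, 2, 4):

[[1, 4, 7, 10, 11], [2, 9], [3, 5, 6, 8]]


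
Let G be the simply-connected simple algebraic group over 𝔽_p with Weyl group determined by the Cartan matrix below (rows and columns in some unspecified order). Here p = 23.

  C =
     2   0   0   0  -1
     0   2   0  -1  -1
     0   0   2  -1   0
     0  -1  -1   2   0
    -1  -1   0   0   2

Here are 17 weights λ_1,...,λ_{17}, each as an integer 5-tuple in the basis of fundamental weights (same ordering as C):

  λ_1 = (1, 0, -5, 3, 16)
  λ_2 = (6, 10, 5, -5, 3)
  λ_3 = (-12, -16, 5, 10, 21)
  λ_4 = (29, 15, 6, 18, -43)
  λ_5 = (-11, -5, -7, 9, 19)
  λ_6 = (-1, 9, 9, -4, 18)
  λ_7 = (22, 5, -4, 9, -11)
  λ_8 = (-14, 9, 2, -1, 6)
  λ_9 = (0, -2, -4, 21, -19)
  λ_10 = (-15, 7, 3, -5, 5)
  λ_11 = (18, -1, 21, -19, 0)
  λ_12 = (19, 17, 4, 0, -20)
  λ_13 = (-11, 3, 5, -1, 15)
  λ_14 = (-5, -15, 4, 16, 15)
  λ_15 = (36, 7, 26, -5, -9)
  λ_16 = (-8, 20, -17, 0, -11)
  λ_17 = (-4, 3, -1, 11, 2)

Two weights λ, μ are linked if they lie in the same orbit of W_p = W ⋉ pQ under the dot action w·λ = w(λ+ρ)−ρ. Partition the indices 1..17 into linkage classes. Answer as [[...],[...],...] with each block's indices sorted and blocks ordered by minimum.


Root system A_5: the 5×5 matrix C matches after relabeling.

λ_j+ρ reflected into Ā_23 (⟨·,θ^∨⟩≤23); 5-tuples as given:

  1: (1, 1, 3, 0, 17)
  2: (6, 7, 1, 4, 4)
  3: (6, 7, 1, 4, 4)
  4: (3, 4, 0, 12, 0)
  5: (7, 4, 3, 0, 6)
  6: (7, 4, 3, 0, 6)
  7: (7, 4, 3, 0, 6)
  8: (7, 4, 3, 0, 6)
  9: (1, 1, 3, 0, 17)
  10: (6, 4, 0, 0, 4)
  11: (1, 1, 3, 0, 17)
  12: (1, 1, 3, 0, 17)
  13: (7, 4, 3, 0, 6)
  14: (1, 12, 4, 3, 2)
  15: (6, 4, 0, 0, 4)
  16: (6, 7, 1, 4, 4)
  17: (3, 4, 0, 12, 0)

Partition of {1..17} into 6 W_23-dot-orbits:

[[1, 9, 11, 12], [2, 3, 16], [4, 17], [5, 6, 7, 8, 13], [10, 15], [14]]


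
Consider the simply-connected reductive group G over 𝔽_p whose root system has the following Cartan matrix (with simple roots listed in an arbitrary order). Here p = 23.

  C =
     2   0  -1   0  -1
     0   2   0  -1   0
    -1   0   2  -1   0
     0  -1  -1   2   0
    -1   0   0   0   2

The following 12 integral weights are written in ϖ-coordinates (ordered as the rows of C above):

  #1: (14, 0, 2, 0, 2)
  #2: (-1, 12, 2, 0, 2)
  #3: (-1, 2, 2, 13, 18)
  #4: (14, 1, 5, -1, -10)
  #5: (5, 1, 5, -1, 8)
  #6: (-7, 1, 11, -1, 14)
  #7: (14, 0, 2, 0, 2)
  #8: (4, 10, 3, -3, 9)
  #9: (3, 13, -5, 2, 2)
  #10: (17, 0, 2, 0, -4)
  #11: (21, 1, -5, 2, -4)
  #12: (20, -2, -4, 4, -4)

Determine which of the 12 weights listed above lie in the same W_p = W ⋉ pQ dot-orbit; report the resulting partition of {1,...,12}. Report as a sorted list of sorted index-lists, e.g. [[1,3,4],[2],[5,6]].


C ↔ A_5 under row/col permutation; |W(A_5)| = 720.

Each λ_j+ρ reduced to Ā_23; 5-tuples below use C's row order:

  λ_1+ρ ↦ (15, 1, 3, 1, 3);  λ_2+ρ ↦ (0, 13, 3, 1, 3);  λ_3+ρ ↦ (0, 13, 3, 1, 3);  λ_4+ρ ↦ (6, 2, 6, 0, 9);  λ_5+ρ ↦ (6, 2, 6, 0, 9);  λ_6+ρ ↦ (6, 2, 6, 0, 9);  λ_7+ρ ↦ (15, 1, 3, 1, 3);  λ_8+ρ ↦ (5, 4, 2, 2, 5);  λ_9+ρ ↦ (0, 13, 3, 1, 3);  λ_10+ρ ↦ (15, 1, 3, 1, 3);  λ_11+ρ ↦ (15, 1, 3, 1, 3);  λ_12+ρ ↦ (15, 1, 3, 1, 3)

Grouping the 12 weights by Ā_23-representative: 4 linkage classes.

[[1, 7, 10, 11, 12], [2, 3, 9], [4, 5, 6], [8]]


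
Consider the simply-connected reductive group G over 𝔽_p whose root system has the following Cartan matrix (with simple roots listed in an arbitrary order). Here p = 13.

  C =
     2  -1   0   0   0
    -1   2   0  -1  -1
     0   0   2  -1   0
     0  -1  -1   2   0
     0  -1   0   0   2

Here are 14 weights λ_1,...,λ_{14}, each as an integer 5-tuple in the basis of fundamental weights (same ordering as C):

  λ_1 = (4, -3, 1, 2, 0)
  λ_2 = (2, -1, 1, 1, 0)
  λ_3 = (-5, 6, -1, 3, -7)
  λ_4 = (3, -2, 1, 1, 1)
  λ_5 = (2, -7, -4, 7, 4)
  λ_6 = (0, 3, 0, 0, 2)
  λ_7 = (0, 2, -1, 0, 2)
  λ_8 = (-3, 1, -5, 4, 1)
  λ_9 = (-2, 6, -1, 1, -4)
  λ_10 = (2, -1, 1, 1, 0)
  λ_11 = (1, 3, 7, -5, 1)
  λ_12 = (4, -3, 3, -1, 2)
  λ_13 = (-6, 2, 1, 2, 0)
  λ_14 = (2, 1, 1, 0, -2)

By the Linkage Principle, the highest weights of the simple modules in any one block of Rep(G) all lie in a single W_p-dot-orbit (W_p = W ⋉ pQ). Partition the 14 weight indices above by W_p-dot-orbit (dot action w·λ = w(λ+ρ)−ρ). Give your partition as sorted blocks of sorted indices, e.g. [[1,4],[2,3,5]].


Type D_5, rank 5, |W|=1920; reorder rows/cols to standard.

λ_j+ρ reflected into Ā_13 (⟨·,θ^∨⟩≤13); 5-tuples as given:

    λ_1+ρ ↦ (3, 1, 2, 1, 1)
    λ_2+ρ ↦ (3, 0, 2, 2, 1)
    λ_3+ρ ↦ (1, 3, 0, 1, 3)
    λ_4+ρ ↦ (3, 1, 2, 1, 1)
    λ_5+ρ ↦ (3, 1, 2, 1, 1)
    λ_6+ρ ↦ (1, 3, 0, 1, 3)
    λ_7+ρ ↦ (1, 3, 0, 1, 3)
    λ_8+ρ ↦ (2, 0, 4, 1, 2)
    λ_9+ρ ↦ (1, 3, 0, 1, 3)
    λ_10+ρ ↦ (3, 0, 2, 2, 1)
    λ_11+ρ ↦ (2, 0, 4, 1, 2)
    λ_12+ρ ↦ (3, 0, 2, 2, 1)
    λ_13+ρ ↦ (3, 1, 2, 1, 1)
    λ_14+ρ ↦ (3, 1, 2, 1, 1)

Grouping the 14 weights by Ā_13-representative: 4 linkage classes.

[[1, 4, 5, 13, 14], [2, 10, 12], [3, 6, 7, 9], [8, 11]]


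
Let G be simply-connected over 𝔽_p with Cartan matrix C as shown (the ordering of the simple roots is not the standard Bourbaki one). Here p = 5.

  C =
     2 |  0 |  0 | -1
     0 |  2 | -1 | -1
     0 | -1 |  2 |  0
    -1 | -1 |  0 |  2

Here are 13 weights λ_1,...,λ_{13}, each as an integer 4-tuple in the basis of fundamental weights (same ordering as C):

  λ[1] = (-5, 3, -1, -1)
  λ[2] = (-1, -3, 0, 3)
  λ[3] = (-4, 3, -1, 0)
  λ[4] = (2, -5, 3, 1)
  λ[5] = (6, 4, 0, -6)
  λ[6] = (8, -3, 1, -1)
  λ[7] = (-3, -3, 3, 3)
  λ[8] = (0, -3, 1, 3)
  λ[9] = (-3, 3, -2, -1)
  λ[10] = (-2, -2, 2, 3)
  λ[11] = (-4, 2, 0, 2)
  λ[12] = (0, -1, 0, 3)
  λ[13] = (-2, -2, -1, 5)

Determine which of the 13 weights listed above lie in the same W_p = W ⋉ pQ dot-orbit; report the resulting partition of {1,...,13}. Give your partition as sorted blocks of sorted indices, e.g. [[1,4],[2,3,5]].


A_4 Cartan matrix, 4 simple roots permuted; ρ=(1,1,1,1).

Each λ_j+ρ reduced to Ā_5; 4-tuples below use C's row order:

  [1] (0, 0, 0, 4)
  [2] (0, 1, 1, 2)
  [3] (1, 2, 0, 2)
  [4] (1, 2, 0, 2)
  [5] (1, 2, 0, 2)
  [6] (1, 2, 0, 2)
  [7] (1, 2, 1, 0)
  [8] (1, 2, 0, 2)
  [9] (0, 1, 1, 2)
  [10] (0, 1, 1, 2)
  [11] (1, 2, 1, 0)
  [12] (0, 0, 0, 4)
  [13] (0, 0, 0, 4)

Partition of {1..13} into 4 W_5-dot-orbits:

[[1, 12, 13], [2, 9, 10], [3, 4, 5, 6, 8], [7, 11]]


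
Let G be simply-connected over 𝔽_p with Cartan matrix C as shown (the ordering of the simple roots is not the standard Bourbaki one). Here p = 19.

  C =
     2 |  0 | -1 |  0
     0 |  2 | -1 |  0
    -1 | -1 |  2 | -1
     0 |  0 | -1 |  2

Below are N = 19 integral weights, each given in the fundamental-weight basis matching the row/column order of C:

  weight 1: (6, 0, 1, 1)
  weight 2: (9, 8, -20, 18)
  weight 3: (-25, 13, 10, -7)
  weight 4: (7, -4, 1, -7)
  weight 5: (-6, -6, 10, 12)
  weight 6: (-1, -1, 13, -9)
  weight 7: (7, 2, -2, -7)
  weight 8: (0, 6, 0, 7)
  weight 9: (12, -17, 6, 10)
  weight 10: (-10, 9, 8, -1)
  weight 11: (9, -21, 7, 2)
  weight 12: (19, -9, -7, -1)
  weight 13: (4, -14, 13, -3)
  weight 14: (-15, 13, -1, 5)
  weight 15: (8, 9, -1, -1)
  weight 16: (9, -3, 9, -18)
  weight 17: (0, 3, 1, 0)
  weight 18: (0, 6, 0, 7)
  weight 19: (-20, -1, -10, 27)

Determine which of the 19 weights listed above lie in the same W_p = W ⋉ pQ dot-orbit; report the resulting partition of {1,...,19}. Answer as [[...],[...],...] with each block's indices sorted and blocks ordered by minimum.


Type D_4, rank 4, |W|=192; reorder rows/cols to standard.

Ā_19 reps of the 19 weights (D_4, coords as presented):

  λ_1 → (7, 1, 2, 2)
  λ_2 → (9, 10, 0, 0)
  λ_3 → (0, 0, 5, 8)
  λ_4 → (1, 4, 2, 1)
  λ_5 → (0, 0, 5, 8)
  λ_6 → (0, 0, 5, 8)
  λ_7 → (1, 4, 2, 1)
  λ_8 → (1, 7, 1, 8)
  λ_9 → (1, 4, 2, 1)
  λ_10 → (9, 10, 0, 0)
  λ_11 → (1, 7, 1, 8)
  λ_12 → (0, 0, 5, 8)
  λ_13 → (4, 12, 1, 1)
  λ_14 → (0, 0, 5, 8)
  λ_15 → (9, 10, 0, 0)
  λ_16 → (1, 7, 1, 8)
  λ_17 → (1, 4, 2, 1)
  λ_18 → (1, 7, 1, 8)
  λ_19 → (9, 10, 0, 0)

Partition of {1..19} into 6 W_19-dot-orbits:

[[1], [2, 10, 15, 19], [3, 5, 6, 12, 14], [4, 7, 9, 17], [8, 11, 16, 18], [13]]


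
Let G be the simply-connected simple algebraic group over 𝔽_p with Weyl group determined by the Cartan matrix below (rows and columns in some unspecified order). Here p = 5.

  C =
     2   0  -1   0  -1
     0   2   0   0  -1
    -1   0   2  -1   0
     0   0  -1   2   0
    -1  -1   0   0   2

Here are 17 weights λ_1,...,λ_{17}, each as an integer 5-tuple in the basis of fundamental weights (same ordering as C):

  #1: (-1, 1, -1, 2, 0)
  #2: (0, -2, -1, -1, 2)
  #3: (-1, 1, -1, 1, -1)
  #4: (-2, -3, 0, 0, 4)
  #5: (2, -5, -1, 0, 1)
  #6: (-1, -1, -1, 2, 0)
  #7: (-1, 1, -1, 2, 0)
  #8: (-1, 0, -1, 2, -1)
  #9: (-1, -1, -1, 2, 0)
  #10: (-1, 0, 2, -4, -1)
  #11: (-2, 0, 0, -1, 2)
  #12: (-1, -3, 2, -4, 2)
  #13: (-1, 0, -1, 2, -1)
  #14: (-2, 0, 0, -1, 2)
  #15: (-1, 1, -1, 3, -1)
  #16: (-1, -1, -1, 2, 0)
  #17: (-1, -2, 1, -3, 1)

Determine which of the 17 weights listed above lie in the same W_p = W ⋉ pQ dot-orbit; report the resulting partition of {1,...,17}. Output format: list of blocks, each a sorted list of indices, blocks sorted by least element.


Type A_5, rank 5, |W|=720; reorder rows/cols to standard.

W_5-reps of the 17 weights in Ā_5 (same 5-coord order as C):

  1: (0, 1, 0, 2, 1);  2: (1, 1, 0, 0, 2);  3: (0, 2, 0, 2, 0);  4: (1, 1, 0, 0, 2);  5: (1, 1, 0, 0, 2);  6: (0, 0, 0, 3, 1);  7: (0, 1, 0, 2, 1);  8: (0, 1, 0, 3, 0);  9: (0, 0, 0, 3, 1);  10: (0, 1, 0, 3, 0);  11: (1, 1, 0, 0, 2);  12: (0, 1, 0, 2, 1);  13: (0, 1, 0, 3, 0);  14: (1, 1, 0, 0, 2);  15: (0, 1, 0, 3, 0);  16: (0, 0, 0, 3, 1);  17: (0, 1, 0, 2, 1)

5 distinct reps among the 17 weights ⇒ 5 W_5-linkage classes:

[[1, 7, 12, 17], [2, 4, 5, 11, 14], [3], [6, 9, 16], [8, 10, 13, 15]]


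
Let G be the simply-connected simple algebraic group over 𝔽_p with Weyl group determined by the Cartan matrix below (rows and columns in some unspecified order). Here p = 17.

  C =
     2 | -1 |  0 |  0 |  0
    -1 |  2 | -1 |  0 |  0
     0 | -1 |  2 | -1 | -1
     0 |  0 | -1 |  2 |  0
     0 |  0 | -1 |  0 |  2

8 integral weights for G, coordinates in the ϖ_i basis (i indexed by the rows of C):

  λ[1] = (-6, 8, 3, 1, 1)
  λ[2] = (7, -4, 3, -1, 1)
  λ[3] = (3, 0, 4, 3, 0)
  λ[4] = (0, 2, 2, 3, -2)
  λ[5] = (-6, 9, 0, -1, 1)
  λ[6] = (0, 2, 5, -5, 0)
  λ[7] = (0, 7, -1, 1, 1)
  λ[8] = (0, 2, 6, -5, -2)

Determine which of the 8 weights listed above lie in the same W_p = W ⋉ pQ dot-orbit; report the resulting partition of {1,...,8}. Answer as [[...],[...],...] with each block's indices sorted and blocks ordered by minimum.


C ↔ D_5 under row/col permutation; |W(D_5)| = 1920.

Folding the 8 weights λ_j+ρ into Ā_17 (reps in the given 5-coord order):

  λ_1+ρ ↦ (1, 4, 0, 2, 2)
  λ_2+ρ ↦ (5, 3, 1, 0, 2)
  λ_3+ρ ↦ (1, 3, 2, 4, 1)
  λ_4+ρ ↦ (1, 3, 2, 4, 1)
  λ_5+ρ ↦ (5, 3, 1, 0, 2)
  λ_6+ρ ↦ (1, 3, 2, 4, 1)
  λ_7+ρ ↦ (1, 4, 0, 2, 2)
  λ_8+ρ ↦ (1, 3, 2, 4, 1)

Partition of {1..8} into 3 W_17-dot-orbits:

[[1, 7], [2, 5], [3, 4, 6, 8]]


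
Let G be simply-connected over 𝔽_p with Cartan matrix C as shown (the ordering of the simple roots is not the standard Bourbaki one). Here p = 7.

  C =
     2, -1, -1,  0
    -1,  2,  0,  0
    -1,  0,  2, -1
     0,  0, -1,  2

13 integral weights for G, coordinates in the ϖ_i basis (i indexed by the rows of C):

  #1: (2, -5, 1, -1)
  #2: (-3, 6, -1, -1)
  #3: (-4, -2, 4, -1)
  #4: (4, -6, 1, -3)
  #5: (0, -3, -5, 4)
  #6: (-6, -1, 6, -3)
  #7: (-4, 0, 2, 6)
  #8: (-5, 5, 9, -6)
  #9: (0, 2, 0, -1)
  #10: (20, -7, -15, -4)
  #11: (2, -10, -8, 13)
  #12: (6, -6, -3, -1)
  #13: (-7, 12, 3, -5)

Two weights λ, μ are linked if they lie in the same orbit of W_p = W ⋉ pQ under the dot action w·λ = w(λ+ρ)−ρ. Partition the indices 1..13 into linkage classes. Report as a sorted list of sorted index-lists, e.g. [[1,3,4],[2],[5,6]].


Type A_4, rank 4, |W|=120; reorder rows/cols to standard.

Folding the 13 weights λ_j+ρ into Ā_7 (reps in the given 4-coord order):

  1: (1, 3, 1, 0) · 2: (0, 5, 0, 2) · 3: (1, 3, 1, 0) · 4: (0, 5, 0, 2) · 5: (1, 3, 1, 0) · 6: (0, 5, 0, 2) · 7: (0, 1, 0, 4) · 8: (1, 3, 1, 0) · 9: (1, 3, 1, 0) · 10: (0, 1, 0, 4) · 11: (0, 1, 0, 4) · 12: (0, 5, 0, 2) · 13: (0, 1, 0, 4)

Grouping the 13 weights by Ā_7-representative: 3 linkage classes.

[[1, 3, 5, 8, 9], [2, 4, 6, 12], [7, 10, 11, 13]]


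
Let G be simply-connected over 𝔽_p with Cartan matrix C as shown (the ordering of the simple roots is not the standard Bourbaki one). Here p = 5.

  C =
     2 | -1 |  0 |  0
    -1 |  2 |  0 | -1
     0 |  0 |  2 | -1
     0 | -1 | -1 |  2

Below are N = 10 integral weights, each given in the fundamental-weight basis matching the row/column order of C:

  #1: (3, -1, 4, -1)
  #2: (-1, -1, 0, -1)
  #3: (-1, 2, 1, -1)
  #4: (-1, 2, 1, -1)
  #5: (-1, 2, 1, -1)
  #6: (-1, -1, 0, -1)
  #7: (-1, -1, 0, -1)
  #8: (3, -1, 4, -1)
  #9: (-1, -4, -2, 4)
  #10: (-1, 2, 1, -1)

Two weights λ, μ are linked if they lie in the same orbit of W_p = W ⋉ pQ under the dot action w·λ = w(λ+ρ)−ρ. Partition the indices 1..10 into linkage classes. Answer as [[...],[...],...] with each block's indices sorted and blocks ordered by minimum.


Type A_4, rank 4, |W|=120; reorder rows/cols to standard.

Each λ_j+ρ reduced to Ā_5; 4-tuples below use C's row order:

  λ_1+ρ ↦ (0, 0, 1, 0)
  λ_2+ρ ↦ (0, 0, 1, 0)
  λ_3+ρ ↦ (0, 3, 2, 0)
  λ_4+ρ ↦ (0, 3, 2, 0)
  λ_5+ρ ↦ (0, 3, 2, 0)
  λ_6+ρ ↦ (0, 0, 1, 0)
  λ_7+ρ ↦ (0, 0, 1, 0)
  λ_8+ρ ↦ (0, 0, 1, 0)
  λ_9+ρ ↦ (3, 0, 1, 1)
  λ_10+ρ ↦ (0, 3, 2, 0)

Grouping the 10 weights by Ā_5-representative: 3 linkage classes.

[[1, 2, 6, 7, 8], [3, 4, 5, 10], [9]]


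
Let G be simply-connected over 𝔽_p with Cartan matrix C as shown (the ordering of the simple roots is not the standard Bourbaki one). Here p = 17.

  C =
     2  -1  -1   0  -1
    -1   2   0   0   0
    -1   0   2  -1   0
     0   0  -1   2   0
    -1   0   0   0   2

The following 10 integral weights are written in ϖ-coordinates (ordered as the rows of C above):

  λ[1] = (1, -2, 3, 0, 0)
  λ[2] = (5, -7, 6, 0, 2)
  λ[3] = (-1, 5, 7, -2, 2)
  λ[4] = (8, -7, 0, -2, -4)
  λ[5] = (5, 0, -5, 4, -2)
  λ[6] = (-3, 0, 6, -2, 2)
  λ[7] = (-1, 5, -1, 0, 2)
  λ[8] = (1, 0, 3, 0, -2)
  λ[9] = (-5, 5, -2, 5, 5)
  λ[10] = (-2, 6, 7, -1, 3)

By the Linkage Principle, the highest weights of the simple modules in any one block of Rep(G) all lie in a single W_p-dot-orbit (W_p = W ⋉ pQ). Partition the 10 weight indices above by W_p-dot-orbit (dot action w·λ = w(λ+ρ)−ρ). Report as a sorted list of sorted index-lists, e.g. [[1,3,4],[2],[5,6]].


Dynkin diagram of C (from the 8 off-diagonal −1 entries): D_5.

Folding the 10 weights λ_j+ρ into Ā_17 (reps in the given 5-coord order):

    λ_1 → (1, 1, 4, 1, 1)
    λ_2 → (0, 6, 0, 1, 3)
    λ_3 → (0, 6, 0, 1, 3)
    λ_4 → (0, 6, 0, 1, 3)
    λ_5 → (1, 1, 4, 1, 1)
    λ_6 → (1, 1, 4, 1, 1)
    λ_7 → (0, 6, 0, 1, 3)
    λ_8 → (1, 1, 4, 1, 1)
    λ_9 → (1, 1, 4, 1, 1)
    λ_10 → (0, 6, 0, 1, 3)

These 10 weights hit 2 W_17-dot-orbits; sizes (5, 5):

[[1, 5, 6, 8, 9], [2, 3, 4, 7, 10]]


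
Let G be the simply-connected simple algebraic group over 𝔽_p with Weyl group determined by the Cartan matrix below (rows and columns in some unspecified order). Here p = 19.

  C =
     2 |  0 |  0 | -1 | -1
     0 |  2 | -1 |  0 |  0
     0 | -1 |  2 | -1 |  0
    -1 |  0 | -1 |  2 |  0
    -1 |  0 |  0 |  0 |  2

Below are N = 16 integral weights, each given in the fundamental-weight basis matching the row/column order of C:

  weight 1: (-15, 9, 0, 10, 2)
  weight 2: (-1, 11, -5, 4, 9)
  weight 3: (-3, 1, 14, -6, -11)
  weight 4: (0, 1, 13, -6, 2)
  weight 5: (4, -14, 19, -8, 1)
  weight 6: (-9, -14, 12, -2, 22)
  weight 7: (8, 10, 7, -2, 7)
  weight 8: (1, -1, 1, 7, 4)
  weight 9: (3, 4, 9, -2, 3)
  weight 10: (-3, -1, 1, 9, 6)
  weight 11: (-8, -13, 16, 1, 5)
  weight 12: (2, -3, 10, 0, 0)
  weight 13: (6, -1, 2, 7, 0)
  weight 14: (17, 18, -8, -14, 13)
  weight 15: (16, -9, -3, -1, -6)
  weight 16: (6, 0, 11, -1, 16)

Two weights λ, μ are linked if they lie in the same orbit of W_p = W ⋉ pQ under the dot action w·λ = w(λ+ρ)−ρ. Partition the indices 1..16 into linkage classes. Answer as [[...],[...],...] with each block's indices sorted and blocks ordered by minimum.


Type A_5, rank 5, |W|=720; reorder rows/cols to standard.

λ_j+ρ reflected into Ā_19 (⟨·,θ^∨⟩≤19); 5-tuples as given:

  [1] (0, 5, 2, 1, 8) · [2] (0, 4, 4, 1, 6) · [3] (2, 0, 2, 8, 5) · [4] (3, 2, 9, 1, 1) · [5] (1, 12, 0, 5, 1) · [6] (0, 4, 4, 1, 6) · [7] (0, 5, 2, 1, 8) · [8] (2, 0, 2, 8, 5) · [9] (3, 2, 9, 1, 1) · [10] (2, 0, 2, 8, 5) · [11] (1, 12, 0, 5, 1) · [12] (3, 2, 9, 1, 1) · [13] (7, 0, 3, 8, 1) · [14] (1, 12, 0, 5, 1) · [15] (2, 0, 2, 8, 5) · [16] (1, 12, 0, 5, 1)

Grouping the 16 weights by Ā_19-representative: 6 linkage classes.

[[1, 7], [2, 6], [3, 8, 10, 15], [4, 9, 12], [5, 11, 14, 16], [13]]


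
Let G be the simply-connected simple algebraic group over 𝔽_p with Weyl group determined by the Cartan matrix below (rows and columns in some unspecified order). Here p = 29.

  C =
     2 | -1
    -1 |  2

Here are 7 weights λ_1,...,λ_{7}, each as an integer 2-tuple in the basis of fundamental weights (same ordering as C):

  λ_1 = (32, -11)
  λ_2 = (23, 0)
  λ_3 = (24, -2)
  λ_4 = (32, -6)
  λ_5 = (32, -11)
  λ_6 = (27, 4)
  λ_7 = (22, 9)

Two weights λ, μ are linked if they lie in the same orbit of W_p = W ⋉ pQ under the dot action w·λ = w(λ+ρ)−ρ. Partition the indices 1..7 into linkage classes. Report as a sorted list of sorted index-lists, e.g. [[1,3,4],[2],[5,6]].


Cartan matrix: type A_2 (|W|=6); un-permuting the 2 rows.

Each λ_j+ρ reduced to Ā_29; 2-tuples below use C's row order:

    [1] (19, 6)
    [2] (24, 1)
    [3] (24, 1)
    [4] (24, 1)
    [5] (19, 6)
    [6] (24, 1)
    [7] (19, 6)

2 distinct reps among the 7 weights ⇒ 2 W_29-linkage classes:

[[1, 5, 7], [2, 3, 4, 6]]


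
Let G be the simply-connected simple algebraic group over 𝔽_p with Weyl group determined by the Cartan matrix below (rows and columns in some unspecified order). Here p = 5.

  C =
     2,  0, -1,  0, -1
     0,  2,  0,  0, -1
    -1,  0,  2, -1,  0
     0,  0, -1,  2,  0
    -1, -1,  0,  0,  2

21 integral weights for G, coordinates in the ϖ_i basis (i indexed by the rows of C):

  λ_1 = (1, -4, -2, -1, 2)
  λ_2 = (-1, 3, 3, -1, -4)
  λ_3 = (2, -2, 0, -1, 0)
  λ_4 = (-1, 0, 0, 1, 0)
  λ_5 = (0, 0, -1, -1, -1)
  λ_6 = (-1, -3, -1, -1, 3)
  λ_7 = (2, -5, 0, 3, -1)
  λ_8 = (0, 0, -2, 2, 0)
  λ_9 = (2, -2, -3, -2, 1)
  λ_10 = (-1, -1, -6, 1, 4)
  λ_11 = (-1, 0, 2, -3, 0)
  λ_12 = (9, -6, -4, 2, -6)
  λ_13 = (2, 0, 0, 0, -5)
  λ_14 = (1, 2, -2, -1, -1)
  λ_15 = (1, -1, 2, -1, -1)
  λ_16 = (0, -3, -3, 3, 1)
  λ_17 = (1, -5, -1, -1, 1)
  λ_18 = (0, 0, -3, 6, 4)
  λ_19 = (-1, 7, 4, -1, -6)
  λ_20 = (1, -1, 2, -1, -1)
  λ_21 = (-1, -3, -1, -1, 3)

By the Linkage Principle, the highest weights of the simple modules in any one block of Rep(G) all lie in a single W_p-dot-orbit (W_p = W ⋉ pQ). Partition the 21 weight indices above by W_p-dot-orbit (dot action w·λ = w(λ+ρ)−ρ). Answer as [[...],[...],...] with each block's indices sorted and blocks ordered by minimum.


Root system A_5: the 5×5 matrix C matches after relabeling.

λ_j+ρ reflected into Ā_5 (⟨·,θ^∨⟩≤5); 5-tuples as given:

  λ_1 → (1, 3, 0, 1, 0);  λ_2 → (3, 1, 1, 0, 0);  λ_3 → (3, 1, 1, 0, 0);  λ_4 → (0, 1, 1, 2, 1);  λ_5 → (1, 1, 0, 0, 0);  λ_6 → (0, 2, 0, 0, 2);  λ_7 → (1, 3, 0, 1, 0);  λ_8 → (0, 1, 1, 2, 1);  λ_9 → (0, 1, 1, 2, 1);  λ_10 → (2, 0, 3, 0, 0);  λ_11 → (0, 1, 1, 2, 1);  λ_12 → (2, 0, 3, 0, 0);  λ_13 → (1, 3, 0, 1, 0);  λ_14 → (1, 3, 0, 1, 0);  λ_15 → (2, 0, 3, 0, 0);  λ_16 → (0, 1, 1, 2, 1);  λ_17 → (0, 2, 0, 0, 2);  λ_18 → (1, 3, 0, 1, 0);  λ_19 → (2, 0, 3, 0, 0);  λ_20 → (2, 0, 3, 0, 0);  λ_21 → (0, 2, 0, 0, 2)

Partition of {1..21} into 6 W_5-dot-orbits:

[[1, 7, 13, 14, 18], [2, 3], [4, 8, 9, 11, 16], [5], [6, 17, 21], [10, 12, 15, 19, 20]]


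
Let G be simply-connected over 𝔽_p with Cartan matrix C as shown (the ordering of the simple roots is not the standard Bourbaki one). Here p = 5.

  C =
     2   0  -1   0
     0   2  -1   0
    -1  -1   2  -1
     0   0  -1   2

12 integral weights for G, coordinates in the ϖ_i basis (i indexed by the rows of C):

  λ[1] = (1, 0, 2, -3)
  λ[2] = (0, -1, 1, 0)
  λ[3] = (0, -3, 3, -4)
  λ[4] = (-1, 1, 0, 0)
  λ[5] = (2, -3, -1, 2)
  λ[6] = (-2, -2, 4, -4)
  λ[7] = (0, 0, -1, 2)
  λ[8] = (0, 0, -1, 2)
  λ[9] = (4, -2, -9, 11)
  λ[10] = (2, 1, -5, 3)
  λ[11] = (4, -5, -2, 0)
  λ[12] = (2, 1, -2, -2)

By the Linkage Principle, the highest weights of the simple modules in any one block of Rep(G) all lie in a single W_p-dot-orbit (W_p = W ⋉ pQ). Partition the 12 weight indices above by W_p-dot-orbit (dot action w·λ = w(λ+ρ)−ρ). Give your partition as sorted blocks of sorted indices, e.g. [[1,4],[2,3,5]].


Type D_4, rank 4, |W|=192; reorder rows/cols to standard.

W_5-reps of the 12 weights in Ā_5 (same 4-coord order as C):

  [1] (1, 0, 1, 1) · [2] (1, 0, 1, 1) · [3] (0, 1, 1, 2) · [4] (0, 2, 1, 1) · [5] (1, 0, 1, 1) · [6] (1, 1, 0, 3) · [7] (1, 1, 0, 3) · [8] (1, 1, 0, 3) · [9] (0, 2, 1, 1) · [10] (1, 2, 1, 0) · [11] (0, 1, 0, 4) · [12] (1, 0, 1, 1)

Partition of {1..12} into 6 W_5-dot-orbits:

[[1, 2, 5, 12], [3], [4, 9], [6, 7, 8], [10], [11]]
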